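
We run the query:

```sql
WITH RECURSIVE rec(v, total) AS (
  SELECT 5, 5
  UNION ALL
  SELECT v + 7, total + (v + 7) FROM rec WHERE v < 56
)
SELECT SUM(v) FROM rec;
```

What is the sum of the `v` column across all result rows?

Base: v=5, total=5.
Iteration 1: 5 < 56 holds -> v = 5 + 7 = 12, total = 5 + 12 = 17.
Iteration 2: 12 < 56 holds -> v = 12 + 7 = 19, total = 17 + 19 = 36.
Iteration 3: 19 < 56 holds -> v = 19 + 7 = 26, total = 36 + 26 = 62.
Iteration 4: 26 < 56 holds -> v = 26 + 7 = 33, total = 62 + 33 = 95.
Iteration 5: 33 < 56 holds -> v = 33 + 7 = 40, total = 95 + 40 = 135.
Iteration 6: 40 < 56 holds -> v = 40 + 7 = 47, total = 135 + 47 = 182.
Iteration 7: 47 < 56 holds -> v = 47 + 7 = 54, total = 182 + 54 = 236.
Iteration 8: 54 < 56 holds -> v = 54 + 7 = 61, total = 236 + 61 = 297.
Iteration 9: 61 < 56 fails; recursion stops.
SUM(v) = 5 + 12 + 19 + 26 + 33 + 40 + 47 + 54 + 61 = 297.

297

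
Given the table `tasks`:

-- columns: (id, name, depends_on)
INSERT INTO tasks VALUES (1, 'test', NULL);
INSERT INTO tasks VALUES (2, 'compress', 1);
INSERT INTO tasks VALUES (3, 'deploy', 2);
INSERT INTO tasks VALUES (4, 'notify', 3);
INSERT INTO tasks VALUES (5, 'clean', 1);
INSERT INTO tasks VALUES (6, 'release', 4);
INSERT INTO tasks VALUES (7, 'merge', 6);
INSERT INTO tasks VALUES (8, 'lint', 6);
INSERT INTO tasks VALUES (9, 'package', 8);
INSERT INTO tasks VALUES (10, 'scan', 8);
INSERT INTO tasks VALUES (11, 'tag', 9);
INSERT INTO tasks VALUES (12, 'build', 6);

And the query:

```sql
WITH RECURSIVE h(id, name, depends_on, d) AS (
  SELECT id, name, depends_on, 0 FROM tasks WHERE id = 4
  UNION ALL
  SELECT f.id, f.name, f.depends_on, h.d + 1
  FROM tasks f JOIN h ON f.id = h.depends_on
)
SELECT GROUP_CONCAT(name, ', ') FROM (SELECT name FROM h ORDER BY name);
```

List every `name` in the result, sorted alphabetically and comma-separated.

Base: id=4 (notify), depends_on=3, d 0.
Iteration 1: join on id=3 -> deploy (id 3, depends_on=2, d 1).
Iteration 2: join on id=2 -> compress (id 2, depends_on=1, d 2).
Iteration 3: join on id=1 -> test (id 1, depends_on=NULL, d 3).
Iteration 4: depends_on is NULL; no match; recursion stops.

compress, deploy, notify, test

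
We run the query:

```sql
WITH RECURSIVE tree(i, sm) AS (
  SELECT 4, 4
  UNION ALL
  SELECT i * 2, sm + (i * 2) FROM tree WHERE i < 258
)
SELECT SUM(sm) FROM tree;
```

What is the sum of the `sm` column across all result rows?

Base: i=4, sm=4.
Iteration 1: 4 < 258 holds -> i = 4 * 2 = 8, sm = 4 + 8 = 12.
Iteration 2: 8 < 258 holds -> i = 8 * 2 = 16, sm = 12 + 16 = 28.
Iteration 3: 16 < 258 holds -> i = 16 * 2 = 32, sm = 28 + 32 = 60.
Iteration 4: 32 < 258 holds -> i = 32 * 2 = 64, sm = 60 + 64 = 124.
Iteration 5: 64 < 258 holds -> i = 64 * 2 = 128, sm = 124 + 128 = 252.
Iteration 6: 128 < 258 holds -> i = 128 * 2 = 256, sm = 252 + 256 = 508.
Iteration 7: 256 < 258 holds -> i = 256 * 2 = 512, sm = 508 + 512 = 1020.
Iteration 8: 512 < 258 fails; recursion stops.
SUM(sm) = 4 + 12 + 28 + 60 + 124 + 252 + 508 + 1020 = 2008.

2008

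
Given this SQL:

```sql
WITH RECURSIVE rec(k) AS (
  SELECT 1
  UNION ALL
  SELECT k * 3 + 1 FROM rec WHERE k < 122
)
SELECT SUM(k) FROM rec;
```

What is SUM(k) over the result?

Base: k=1.
Iteration 1: 1 < 122 holds -> k = 1 * 3 + 1 = 4.
Iteration 2: 4 < 122 holds -> k = 4 * 3 + 1 = 13.
Iteration 3: 13 < 122 holds -> k = 13 * 3 + 1 = 40.
Iteration 4: 40 < 122 holds -> k = 40 * 3 + 1 = 121.
Iteration 5: 121 < 122 holds -> k = 121 * 3 + 1 = 364.
Iteration 6: 364 < 122 fails; recursion stops.
SUM(k) = 1 + 4 + 13 + 40 + 121 + 364 = 543.

543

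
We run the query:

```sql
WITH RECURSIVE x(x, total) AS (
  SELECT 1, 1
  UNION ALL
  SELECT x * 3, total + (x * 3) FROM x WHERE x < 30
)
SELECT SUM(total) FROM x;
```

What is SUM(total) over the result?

179

Base: x=1, total=1.
Iteration 1: 1 < 30 holds -> x = 1 * 3 = 3, total = 1 + 3 = 4.
Iteration 2: 3 < 30 holds -> x = 3 * 3 = 9, total = 4 + 9 = 13.
Iteration 3: 9 < 30 holds -> x = 9 * 3 = 27, total = 13 + 27 = 40.
Iteration 4: 27 < 30 holds -> x = 27 * 3 = 81, total = 40 + 81 = 121.
Iteration 5: 81 < 30 fails; recursion stops.
SUM(total) = 1 + 4 + 13 + 40 + 121 = 179.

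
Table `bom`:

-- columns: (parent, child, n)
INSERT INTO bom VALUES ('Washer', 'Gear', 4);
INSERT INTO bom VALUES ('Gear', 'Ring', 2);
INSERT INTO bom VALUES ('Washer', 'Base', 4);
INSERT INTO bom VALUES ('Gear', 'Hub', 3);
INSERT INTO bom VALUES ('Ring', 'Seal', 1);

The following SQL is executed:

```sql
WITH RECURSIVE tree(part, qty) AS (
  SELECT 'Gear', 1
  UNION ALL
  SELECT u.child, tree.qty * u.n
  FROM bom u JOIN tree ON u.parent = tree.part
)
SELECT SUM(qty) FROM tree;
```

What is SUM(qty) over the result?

Base: (Gear, qty=1).
Iteration 1: components of {Gear} -> Hub = 1*3 = 3, Ring = 1*2 = 2.
Iteration 2: components of {Hub,Ring} -> Seal = 2*1 = 2.
Iteration 3: no further components; recursion stops.
SUM(qty) = 1 + 2 + 3 + 2 = 8.

8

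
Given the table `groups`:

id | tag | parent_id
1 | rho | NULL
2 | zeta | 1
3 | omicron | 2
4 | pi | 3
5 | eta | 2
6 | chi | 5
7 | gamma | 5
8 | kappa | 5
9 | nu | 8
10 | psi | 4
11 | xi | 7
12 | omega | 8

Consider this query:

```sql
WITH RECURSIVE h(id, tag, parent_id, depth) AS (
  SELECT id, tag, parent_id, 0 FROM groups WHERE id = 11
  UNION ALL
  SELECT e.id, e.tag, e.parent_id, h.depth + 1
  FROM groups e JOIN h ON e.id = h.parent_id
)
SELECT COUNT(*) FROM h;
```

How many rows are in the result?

Base: id=11 (xi), parent_id=7, depth 0.
Iteration 1: join on id=7 -> gamma (id 7, parent_id=5, depth 1).
Iteration 2: join on id=5 -> eta (id 5, parent_id=2, depth 2).
Iteration 3: join on id=2 -> zeta (id 2, parent_id=1, depth 3).
Iteration 4: join on id=1 -> rho (id 1, parent_id=NULL, depth 4).
Iteration 5: parent_id is NULL; no match; recursion stops.
Total rows emitted: 5.

5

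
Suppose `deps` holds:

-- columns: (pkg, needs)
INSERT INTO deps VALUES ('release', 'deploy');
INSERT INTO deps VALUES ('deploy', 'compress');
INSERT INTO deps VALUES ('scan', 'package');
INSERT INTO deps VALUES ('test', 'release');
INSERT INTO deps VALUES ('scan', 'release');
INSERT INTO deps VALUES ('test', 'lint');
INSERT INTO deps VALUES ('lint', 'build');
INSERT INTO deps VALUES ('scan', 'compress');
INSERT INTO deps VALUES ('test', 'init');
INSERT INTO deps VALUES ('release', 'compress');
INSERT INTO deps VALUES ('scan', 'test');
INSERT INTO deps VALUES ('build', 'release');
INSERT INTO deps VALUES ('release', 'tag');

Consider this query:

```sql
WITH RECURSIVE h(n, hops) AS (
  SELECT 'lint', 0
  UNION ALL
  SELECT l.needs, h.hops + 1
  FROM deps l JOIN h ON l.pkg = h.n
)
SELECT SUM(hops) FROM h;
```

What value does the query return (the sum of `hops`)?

Base: (lint, hops=0).
Iteration 1: edges from {lint} -> (build, hops=1).
Iteration 2: edges from {build} -> (release, hops=2).
Iteration 3: edges from {release} -> (compress, hops=3), (deploy, hops=3), (tag, hops=3).
Iteration 4: edges from {compress,deploy,tag} -> (compress, hops=4).
Iteration 5: no outgoing edges from {compress}; recursion stops.
SUM(hops) = 0 + 1 + 2 + 3 + 3 + 3 + 4 = 16.

16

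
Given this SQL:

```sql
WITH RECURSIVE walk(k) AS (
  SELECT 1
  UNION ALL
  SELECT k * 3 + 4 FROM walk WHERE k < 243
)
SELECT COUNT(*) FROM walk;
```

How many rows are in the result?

Base: k=1.
Iteration 1: 1 < 243 holds -> k = 1 * 3 + 4 = 7.
Iteration 2: 7 < 243 holds -> k = 7 * 3 + 4 = 25.
Iteration 3: 25 < 243 holds -> k = 25 * 3 + 4 = 79.
Iteration 4: 79 < 243 holds -> k = 79 * 3 + 4 = 241.
Iteration 5: 241 < 243 holds -> k = 241 * 3 + 4 = 727.
Iteration 6: 727 < 243 fails; recursion stops.
Total rows emitted: 6.

6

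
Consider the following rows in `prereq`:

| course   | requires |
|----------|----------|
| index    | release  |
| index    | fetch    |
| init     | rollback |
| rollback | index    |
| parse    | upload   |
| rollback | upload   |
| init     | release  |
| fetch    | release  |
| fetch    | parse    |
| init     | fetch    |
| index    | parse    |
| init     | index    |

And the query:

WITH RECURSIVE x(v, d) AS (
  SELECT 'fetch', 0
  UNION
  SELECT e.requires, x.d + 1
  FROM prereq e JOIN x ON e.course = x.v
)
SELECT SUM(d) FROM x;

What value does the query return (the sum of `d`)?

Base: (fetch, d=0).
Iteration 1: edges from {fetch} -> (parse, d=1), (release, d=1).
Iteration 2: edges from {parse,release} -> (upload, d=2).
Iteration 3: no outgoing edges from {upload}; recursion stops.
SUM(d) = 0 + 1 + 1 + 2 = 4.

4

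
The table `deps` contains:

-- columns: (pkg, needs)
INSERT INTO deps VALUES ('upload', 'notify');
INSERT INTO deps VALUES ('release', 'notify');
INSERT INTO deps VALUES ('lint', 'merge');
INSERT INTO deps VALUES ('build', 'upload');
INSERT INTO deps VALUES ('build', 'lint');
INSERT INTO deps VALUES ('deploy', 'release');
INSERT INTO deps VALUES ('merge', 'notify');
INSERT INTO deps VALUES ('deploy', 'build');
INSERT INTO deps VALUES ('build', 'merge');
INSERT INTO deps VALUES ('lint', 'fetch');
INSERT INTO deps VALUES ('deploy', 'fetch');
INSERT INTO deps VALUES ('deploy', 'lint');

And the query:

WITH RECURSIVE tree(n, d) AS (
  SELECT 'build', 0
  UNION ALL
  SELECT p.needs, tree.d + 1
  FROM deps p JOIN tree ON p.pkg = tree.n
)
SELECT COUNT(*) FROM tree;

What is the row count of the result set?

9

Base: (build, d=0).
Iteration 1: edges from {build} -> (lint, d=1), (merge, d=1), (upload, d=1).
Iteration 2: edges from {lint,merge,upload} -> (fetch, d=2), (merge, d=2), (notify, d=2) x2. [UNION ALL keeps all 4 new rows, including repeats]
Iteration 3: edges from {fetch,merge,notify} -> (notify, d=3).
Iteration 4: no outgoing edges from {notify}; recursion stops.
Total rows emitted: 9.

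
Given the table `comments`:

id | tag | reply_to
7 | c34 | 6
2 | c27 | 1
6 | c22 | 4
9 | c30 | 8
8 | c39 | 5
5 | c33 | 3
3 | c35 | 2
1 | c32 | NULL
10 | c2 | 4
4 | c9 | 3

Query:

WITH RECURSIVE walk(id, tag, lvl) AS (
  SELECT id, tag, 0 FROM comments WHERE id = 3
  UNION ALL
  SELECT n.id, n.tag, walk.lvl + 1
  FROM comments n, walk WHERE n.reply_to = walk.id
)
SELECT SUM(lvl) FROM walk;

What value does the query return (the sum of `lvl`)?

Base: id=3 (c35) at lvl 0.
Iteration 1: rows with reply_to in {3} -> c9 (id 4, lvl 1), c33 (id 5, lvl 1).
Iteration 2: rows with reply_to in {4,5} -> c22 (id 6, lvl 2), c39 (id 8, lvl 2), c2 (id 10, lvl 2).
Iteration 3: rows with reply_to in {6,8,10} -> c34 (id 7, lvl 3), c30 (id 9, lvl 3).
Iteration 4: no rows with reply_to in {7,9}; recursion stops.
SUM(lvl) = 0 + 1 + 1 + 2 + 2 + 2 + 3 + 3 = 14.

14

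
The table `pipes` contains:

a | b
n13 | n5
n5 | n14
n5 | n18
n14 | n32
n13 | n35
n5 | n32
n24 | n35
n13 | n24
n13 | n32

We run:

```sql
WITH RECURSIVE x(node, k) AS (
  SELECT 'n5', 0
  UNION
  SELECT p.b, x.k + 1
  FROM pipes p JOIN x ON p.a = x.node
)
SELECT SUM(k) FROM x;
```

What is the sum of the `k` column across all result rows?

5

Base: (n5, k=0).
Iteration 1: edges from {n5} -> (n14, k=1), (n18, k=1), (n32, k=1).
Iteration 2: edges from {n14,n18,n32} -> (n32, k=2).
Iteration 3: no outgoing edges from {n32}; recursion stops.
SUM(k) = 0 + 1 + 1 + 1 + 2 = 5.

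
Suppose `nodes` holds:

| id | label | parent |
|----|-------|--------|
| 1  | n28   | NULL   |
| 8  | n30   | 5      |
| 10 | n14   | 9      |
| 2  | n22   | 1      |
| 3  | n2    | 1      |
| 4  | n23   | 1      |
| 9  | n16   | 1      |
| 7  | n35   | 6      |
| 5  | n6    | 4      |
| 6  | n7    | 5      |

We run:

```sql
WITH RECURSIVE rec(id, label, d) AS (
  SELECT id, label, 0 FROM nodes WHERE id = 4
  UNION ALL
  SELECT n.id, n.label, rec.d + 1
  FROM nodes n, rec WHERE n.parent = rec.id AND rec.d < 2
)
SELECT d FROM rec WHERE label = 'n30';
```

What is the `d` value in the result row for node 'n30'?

2

Base: id=4 (n23) at d 0.
Iteration 1: rows with parent in {4} -> n6 (id 5, d 1).
Iteration 2: rows with parent in {5} -> n7 (id 6, d 2), n30 (id 8, d 2).
Iteration 3: d < 2 fails for all current rows; recursion stops.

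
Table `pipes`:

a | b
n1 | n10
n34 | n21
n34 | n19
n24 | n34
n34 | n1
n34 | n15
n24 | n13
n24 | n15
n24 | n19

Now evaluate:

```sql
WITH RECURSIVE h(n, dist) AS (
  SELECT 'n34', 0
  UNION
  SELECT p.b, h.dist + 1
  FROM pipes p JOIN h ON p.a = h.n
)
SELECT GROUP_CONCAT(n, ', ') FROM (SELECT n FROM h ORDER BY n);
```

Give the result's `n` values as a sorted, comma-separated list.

n1, n10, n15, n19, n21, n34

Base: (n34, dist=0).
Iteration 1: edges from {n34} -> (n1, dist=1), (n15, dist=1), (n19, dist=1), (n21, dist=1).
Iteration 2: edges from {n1,n15,n19,n21} -> (n10, dist=2).
Iteration 3: no outgoing edges from {n10}; recursion stops.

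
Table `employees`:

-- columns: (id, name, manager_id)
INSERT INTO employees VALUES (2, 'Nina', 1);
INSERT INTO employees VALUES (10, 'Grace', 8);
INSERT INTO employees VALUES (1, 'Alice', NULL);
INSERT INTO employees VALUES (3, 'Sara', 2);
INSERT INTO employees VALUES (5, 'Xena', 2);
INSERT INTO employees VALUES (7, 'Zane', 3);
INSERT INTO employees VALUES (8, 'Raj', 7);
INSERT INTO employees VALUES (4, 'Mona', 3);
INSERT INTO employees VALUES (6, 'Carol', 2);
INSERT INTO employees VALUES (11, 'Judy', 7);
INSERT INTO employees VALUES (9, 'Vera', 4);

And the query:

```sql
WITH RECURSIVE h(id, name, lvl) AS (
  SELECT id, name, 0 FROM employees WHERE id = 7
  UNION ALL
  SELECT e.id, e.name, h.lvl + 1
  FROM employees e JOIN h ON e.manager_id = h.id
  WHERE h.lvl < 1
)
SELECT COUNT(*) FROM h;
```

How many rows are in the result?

Base: id=7 (Zane) at lvl 0.
Iteration 1: rows with manager_id in {7} -> Raj (id 8, lvl 1), Judy (id 11, lvl 1).
Iteration 2: lvl < 1 fails for all current rows; recursion stops.
Total rows emitted: 3.

3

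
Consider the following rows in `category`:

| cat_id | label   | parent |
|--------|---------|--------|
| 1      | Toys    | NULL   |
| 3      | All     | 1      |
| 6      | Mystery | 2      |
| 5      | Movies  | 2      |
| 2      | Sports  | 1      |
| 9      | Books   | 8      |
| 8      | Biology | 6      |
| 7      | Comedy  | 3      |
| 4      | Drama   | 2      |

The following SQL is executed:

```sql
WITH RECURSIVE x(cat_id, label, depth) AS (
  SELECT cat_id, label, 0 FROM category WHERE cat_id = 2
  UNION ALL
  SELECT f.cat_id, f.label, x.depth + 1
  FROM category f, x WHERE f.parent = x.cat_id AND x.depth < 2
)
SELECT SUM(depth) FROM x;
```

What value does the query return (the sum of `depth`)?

Base: cat_id=2 (Sports) at depth 0.
Iteration 1: rows with parent in {2} -> Drama (id 4, depth 1), Movies (id 5, depth 1), Mystery (id 6, depth 1).
Iteration 2: rows with parent in {4,5,6} -> Biology (id 8, depth 2).
Iteration 3: depth < 2 fails for all current rows; recursion stops.
SUM(depth) = 0 + 1 + 1 + 1 + 2 = 5.

5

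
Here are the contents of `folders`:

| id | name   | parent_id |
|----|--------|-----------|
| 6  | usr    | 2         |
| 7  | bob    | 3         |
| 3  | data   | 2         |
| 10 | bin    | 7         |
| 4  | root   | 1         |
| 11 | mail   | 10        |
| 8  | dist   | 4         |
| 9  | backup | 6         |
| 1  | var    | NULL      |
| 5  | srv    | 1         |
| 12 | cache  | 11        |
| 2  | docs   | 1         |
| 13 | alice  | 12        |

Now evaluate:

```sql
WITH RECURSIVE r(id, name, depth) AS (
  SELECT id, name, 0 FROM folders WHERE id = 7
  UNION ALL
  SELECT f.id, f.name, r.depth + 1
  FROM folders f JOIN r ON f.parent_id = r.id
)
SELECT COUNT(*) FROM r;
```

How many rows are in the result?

5

Base: id=7 (bob) at depth 0.
Iteration 1: rows with parent_id in {7} -> bin (id 10, depth 1).
Iteration 2: rows with parent_id in {10} -> mail (id 11, depth 2).
Iteration 3: rows with parent_id in {11} -> cache (id 12, depth 3).
Iteration 4: rows with parent_id in {12} -> alice (id 13, depth 4).
Iteration 5: no rows with parent_id in {13}; recursion stops.
Total rows emitted: 5.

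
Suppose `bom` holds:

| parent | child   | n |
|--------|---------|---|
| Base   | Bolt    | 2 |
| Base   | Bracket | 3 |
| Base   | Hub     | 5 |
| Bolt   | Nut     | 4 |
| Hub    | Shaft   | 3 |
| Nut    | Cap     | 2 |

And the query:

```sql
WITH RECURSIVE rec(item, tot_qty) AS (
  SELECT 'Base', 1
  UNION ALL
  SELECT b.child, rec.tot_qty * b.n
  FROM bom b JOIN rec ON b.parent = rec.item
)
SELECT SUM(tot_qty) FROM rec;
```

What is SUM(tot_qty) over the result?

50

Base: (Base, tot_qty=1).
Iteration 1: components of {Base} -> Bolt = 1*2 = 2, Bracket = 1*3 = 3, Hub = 1*5 = 5.
Iteration 2: components of {Bolt,Bracket,Hub} -> Nut = 2*4 = 8, Shaft = 5*3 = 15.
Iteration 3: components of {Nut,Shaft} -> Cap = 8*2 = 16.
Iteration 4: no further components; recursion stops.
SUM(tot_qty) = 1 + 2 + 3 + 5 + 8 + 15 + 16 = 50.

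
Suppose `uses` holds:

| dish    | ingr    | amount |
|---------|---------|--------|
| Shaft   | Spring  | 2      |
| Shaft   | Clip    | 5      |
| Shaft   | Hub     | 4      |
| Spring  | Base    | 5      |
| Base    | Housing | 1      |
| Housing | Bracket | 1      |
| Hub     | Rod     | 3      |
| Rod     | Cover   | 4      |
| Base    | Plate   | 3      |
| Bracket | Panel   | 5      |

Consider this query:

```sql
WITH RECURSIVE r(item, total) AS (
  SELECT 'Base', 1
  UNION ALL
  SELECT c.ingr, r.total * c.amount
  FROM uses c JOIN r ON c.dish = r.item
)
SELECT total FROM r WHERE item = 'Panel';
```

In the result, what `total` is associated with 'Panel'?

Base: (Base, total=1).
Iteration 1: components of {Base} -> Housing = 1*1 = 1, Plate = 1*3 = 3.
Iteration 2: components of {Housing,Plate} -> Bracket = 1*1 = 1.
Iteration 3: components of {Bracket} -> Panel = 1*5 = 5.
Iteration 4: no further components; recursion stops.

5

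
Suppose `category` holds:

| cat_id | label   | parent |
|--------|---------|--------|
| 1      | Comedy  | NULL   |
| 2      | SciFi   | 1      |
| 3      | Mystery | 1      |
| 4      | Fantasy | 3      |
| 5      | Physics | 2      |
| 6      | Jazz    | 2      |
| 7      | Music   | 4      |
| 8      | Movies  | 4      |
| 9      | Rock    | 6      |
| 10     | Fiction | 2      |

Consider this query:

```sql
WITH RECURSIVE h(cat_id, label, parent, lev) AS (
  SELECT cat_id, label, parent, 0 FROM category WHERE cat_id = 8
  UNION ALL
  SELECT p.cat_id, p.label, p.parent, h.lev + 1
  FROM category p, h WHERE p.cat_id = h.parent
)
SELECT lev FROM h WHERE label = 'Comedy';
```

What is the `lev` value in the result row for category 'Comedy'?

Base: cat_id=8 (Movies), parent=4, lev 0.
Iteration 1: join on cat_id=4 -> Fantasy (id 4, parent=3, lev 1).
Iteration 2: join on cat_id=3 -> Mystery (id 3, parent=1, lev 2).
Iteration 3: join on cat_id=1 -> Comedy (id 1, parent=NULL, lev 3).
Iteration 4: parent is NULL; no match; recursion stops.

3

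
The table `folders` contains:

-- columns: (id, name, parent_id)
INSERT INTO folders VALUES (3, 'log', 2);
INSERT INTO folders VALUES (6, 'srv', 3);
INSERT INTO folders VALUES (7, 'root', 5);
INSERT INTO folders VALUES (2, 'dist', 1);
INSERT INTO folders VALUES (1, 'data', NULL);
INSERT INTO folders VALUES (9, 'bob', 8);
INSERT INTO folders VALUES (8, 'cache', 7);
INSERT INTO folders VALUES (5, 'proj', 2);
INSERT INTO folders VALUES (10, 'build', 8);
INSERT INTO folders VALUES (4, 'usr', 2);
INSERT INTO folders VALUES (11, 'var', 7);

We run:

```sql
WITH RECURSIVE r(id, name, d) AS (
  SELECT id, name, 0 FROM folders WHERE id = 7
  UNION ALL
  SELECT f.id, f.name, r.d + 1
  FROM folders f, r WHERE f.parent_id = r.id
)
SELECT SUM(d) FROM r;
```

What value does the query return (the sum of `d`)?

6

Base: id=7 (root) at d 0.
Iteration 1: rows with parent_id in {7} -> cache (id 8, d 1), var (id 11, d 1).
Iteration 2: rows with parent_id in {8,11} -> bob (id 9, d 2), build (id 10, d 2).
Iteration 3: no rows with parent_id in {9,10}; recursion stops.
SUM(d) = 0 + 1 + 1 + 2 + 2 = 6.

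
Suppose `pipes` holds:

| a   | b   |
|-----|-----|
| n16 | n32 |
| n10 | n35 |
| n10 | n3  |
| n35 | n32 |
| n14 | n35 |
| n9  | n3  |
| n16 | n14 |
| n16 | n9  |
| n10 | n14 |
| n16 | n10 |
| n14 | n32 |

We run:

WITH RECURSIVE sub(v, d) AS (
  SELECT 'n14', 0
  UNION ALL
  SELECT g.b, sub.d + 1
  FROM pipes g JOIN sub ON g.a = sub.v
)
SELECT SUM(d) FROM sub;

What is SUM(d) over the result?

Base: (n14, d=0).
Iteration 1: edges from {n14} -> (n32, d=1), (n35, d=1).
Iteration 2: edges from {n32,n35} -> (n32, d=2).
Iteration 3: no outgoing edges from {n32}; recursion stops.
SUM(d) = 0 + 1 + 1 + 2 = 4.

4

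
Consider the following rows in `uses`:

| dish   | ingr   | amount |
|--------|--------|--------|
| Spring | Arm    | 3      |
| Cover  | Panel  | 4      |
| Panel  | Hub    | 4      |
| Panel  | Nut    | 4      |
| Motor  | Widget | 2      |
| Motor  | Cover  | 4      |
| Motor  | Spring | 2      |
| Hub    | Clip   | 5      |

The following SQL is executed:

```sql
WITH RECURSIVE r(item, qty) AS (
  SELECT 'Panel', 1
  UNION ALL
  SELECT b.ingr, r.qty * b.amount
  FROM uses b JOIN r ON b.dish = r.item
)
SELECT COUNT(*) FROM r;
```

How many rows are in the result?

4

Base: (Panel, qty=1).
Iteration 1: components of {Panel} -> Hub = 1*4 = 4, Nut = 1*4 = 4.
Iteration 2: components of {Hub,Nut} -> Clip = 4*5 = 20.
Iteration 3: no further components; recursion stops.
Total rows emitted: 4.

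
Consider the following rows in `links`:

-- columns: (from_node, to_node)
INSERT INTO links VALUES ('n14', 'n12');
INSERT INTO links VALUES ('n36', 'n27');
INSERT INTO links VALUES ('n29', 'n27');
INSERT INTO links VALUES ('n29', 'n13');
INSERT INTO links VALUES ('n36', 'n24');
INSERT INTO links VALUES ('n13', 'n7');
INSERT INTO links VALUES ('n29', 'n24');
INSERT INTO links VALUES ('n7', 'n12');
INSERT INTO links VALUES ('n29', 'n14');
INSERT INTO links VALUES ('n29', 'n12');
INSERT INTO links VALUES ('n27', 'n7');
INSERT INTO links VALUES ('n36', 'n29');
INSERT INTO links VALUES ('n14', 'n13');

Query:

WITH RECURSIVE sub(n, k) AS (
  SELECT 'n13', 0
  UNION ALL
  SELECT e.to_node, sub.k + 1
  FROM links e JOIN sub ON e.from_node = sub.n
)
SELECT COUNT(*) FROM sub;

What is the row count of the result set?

Base: (n13, k=0).
Iteration 1: edges from {n13} -> (n7, k=1).
Iteration 2: edges from {n7} -> (n12, k=2).
Iteration 3: no outgoing edges from {n12}; recursion stops.
Total rows emitted: 3.

3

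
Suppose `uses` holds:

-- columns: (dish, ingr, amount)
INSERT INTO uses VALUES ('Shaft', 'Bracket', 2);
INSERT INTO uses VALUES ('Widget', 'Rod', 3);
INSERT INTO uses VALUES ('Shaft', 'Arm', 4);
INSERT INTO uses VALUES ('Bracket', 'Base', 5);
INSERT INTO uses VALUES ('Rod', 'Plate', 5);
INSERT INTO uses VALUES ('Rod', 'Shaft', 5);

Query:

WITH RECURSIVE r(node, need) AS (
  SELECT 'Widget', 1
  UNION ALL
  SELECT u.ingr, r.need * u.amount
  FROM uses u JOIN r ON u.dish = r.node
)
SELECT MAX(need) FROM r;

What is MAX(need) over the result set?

Base: (Widget, need=1).
Iteration 1: components of {Widget} -> Rod = 1*3 = 3.
Iteration 2: components of {Rod} -> Plate = 3*5 = 15, Shaft = 3*5 = 15.
Iteration 3: components of {Plate,Shaft} -> Arm = 15*4 = 60, Bracket = 15*2 = 30.
Iteration 4: components of {Arm,Bracket} -> Base = 30*5 = 150.
Iteration 5: no further components; recursion stops.
need values: 1, 3, 15, 15, 30, 60, 150; the maximum is 150.

150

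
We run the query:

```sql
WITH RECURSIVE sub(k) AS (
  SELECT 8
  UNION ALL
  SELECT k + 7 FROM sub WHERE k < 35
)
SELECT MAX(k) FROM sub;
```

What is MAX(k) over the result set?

Base: k=8.
Iteration 1: 8 < 35 holds -> k = 8 + 7 = 15.
Iteration 2: 15 < 35 holds -> k = 15 + 7 = 22.
Iteration 3: 22 < 35 holds -> k = 22 + 7 = 29.
Iteration 4: 29 < 35 holds -> k = 29 + 7 = 36.
Iteration 5: 36 < 35 fails; recursion stops.
k values: 8, 15, 22, 29, 36; the maximum is 36.

36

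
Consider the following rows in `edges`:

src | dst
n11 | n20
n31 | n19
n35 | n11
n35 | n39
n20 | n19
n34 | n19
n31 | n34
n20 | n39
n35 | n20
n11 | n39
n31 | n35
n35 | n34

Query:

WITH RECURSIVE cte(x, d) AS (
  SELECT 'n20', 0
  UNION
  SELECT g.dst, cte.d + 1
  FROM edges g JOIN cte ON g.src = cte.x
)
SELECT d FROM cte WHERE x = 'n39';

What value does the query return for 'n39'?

Base: (n20, d=0).
Iteration 1: edges from {n20} -> (n19, d=1), (n39, d=1).
Iteration 2: no outgoing edges from {n19,n39}; recursion stops.

1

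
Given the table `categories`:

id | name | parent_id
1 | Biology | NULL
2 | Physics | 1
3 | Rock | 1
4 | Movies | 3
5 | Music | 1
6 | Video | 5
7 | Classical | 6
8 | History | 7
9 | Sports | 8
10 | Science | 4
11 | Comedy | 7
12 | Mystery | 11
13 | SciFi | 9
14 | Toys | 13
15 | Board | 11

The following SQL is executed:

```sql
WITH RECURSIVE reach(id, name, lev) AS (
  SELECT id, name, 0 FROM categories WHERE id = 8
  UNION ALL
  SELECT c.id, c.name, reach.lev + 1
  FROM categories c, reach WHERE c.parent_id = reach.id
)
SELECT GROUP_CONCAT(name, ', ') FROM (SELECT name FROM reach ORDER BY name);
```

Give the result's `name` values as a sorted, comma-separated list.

History, SciFi, Sports, Toys

Base: id=8 (History) at lev 0.
Iteration 1: rows with parent_id in {8} -> Sports (id 9, lev 1).
Iteration 2: rows with parent_id in {9} -> SciFi (id 13, lev 2).
Iteration 3: rows with parent_id in {13} -> Toys (id 14, lev 3).
Iteration 4: no rows with parent_id in {14}; recursion stops.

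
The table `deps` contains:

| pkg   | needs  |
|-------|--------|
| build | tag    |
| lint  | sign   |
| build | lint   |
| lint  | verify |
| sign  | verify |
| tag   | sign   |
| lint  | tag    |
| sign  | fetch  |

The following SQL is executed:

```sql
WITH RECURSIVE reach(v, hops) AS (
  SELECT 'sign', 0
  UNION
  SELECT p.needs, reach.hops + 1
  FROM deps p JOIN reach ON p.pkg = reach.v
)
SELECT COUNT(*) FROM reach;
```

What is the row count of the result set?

Base: (sign, hops=0).
Iteration 1: edges from {sign} -> (fetch, hops=1), (verify, hops=1).
Iteration 2: no outgoing edges from {fetch,verify}; recursion stops.
Total rows emitted: 3.

3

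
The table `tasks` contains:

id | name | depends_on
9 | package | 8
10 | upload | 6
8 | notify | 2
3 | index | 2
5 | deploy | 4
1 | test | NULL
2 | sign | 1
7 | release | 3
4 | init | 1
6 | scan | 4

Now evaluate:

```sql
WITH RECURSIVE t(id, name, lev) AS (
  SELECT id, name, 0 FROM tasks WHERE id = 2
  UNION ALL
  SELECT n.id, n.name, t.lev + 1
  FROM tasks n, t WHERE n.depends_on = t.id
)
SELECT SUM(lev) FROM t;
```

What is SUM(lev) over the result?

Base: id=2 (sign) at lev 0.
Iteration 1: rows with depends_on in {2} -> index (id 3, lev 1), notify (id 8, lev 1).
Iteration 2: rows with depends_on in {3,8} -> release (id 7, lev 2), package (id 9, lev 2).
Iteration 3: no rows with depends_on in {7,9}; recursion stops.
SUM(lev) = 0 + 1 + 1 + 2 + 2 = 6.

6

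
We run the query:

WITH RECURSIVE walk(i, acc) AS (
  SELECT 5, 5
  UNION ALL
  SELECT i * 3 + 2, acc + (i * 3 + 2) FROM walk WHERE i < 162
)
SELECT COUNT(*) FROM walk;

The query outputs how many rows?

Base: i=5, acc=5.
Iteration 1: 5 < 162 holds -> i = 5 * 3 + 2 = 17, acc = 5 + 17 = 22.
Iteration 2: 17 < 162 holds -> i = 17 * 3 + 2 = 53, acc = 22 + 53 = 75.
Iteration 3: 53 < 162 holds -> i = 53 * 3 + 2 = 161, acc = 75 + 161 = 236.
Iteration 4: 161 < 162 holds -> i = 161 * 3 + 2 = 485, acc = 236 + 485 = 721.
Iteration 5: 485 < 162 fails; recursion stops.
Total rows emitted: 5.

5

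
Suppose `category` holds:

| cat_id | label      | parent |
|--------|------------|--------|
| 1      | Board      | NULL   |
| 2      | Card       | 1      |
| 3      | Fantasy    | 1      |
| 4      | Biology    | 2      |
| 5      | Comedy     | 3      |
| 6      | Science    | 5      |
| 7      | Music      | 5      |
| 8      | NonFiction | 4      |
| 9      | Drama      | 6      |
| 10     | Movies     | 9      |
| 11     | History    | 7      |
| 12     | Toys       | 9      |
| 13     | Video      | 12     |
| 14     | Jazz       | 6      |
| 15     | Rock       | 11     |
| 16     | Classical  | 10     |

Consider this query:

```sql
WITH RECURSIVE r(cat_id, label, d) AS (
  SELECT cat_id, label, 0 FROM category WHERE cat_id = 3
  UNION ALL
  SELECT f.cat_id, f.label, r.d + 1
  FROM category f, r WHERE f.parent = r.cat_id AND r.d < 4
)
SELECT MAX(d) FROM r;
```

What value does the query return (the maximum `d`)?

Base: cat_id=3 (Fantasy) at d 0.
Iteration 1: rows with parent in {3} -> Comedy (id 5, d 1).
Iteration 2: rows with parent in {5} -> Science (id 6, d 2), Music (id 7, d 2).
Iteration 3: rows with parent in {6,7} -> Drama (id 9, d 3), History (id 11, d 3), Jazz (id 14, d 3).
Iteration 4: rows with parent in {9,11,14} -> Movies (id 10, d 4), Toys (id 12, d 4), Rock (id 15, d 4).
Iteration 5: d < 4 fails for all current rows; recursion stops.
d values: 0, 1, 2, 2, 3, 3, 3, 4, 4, 4; the maximum is 4.

4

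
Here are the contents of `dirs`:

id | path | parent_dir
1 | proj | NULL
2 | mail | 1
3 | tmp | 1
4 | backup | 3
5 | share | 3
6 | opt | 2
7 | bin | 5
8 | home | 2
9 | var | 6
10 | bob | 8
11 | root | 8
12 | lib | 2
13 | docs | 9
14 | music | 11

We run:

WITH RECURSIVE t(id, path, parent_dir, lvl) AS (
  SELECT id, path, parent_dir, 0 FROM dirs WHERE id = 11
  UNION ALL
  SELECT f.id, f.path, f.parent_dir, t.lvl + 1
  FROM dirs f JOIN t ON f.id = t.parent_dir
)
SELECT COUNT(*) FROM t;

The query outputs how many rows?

4

Base: id=11 (root), parent_dir=8, lvl 0.
Iteration 1: join on id=8 -> home (id 8, parent_dir=2, lvl 1).
Iteration 2: join on id=2 -> mail (id 2, parent_dir=1, lvl 2).
Iteration 3: join on id=1 -> proj (id 1, parent_dir=NULL, lvl 3).
Iteration 4: parent_dir is NULL; no match; recursion stops.
Total rows emitted: 4.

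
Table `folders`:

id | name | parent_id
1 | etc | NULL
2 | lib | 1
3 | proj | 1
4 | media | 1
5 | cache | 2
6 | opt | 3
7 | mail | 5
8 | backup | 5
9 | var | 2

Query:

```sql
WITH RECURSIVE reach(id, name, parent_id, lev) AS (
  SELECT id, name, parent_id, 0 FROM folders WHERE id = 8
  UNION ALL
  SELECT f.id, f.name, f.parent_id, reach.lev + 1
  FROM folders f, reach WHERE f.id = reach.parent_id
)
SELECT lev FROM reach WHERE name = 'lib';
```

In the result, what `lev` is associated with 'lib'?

2

Base: id=8 (backup), parent_id=5, lev 0.
Iteration 1: join on id=5 -> cache (id 5, parent_id=2, lev 1).
Iteration 2: join on id=2 -> lib (id 2, parent_id=1, lev 2).
Iteration 3: join on id=1 -> etc (id 1, parent_id=NULL, lev 3).
Iteration 4: parent_id is NULL; no match; recursion stops.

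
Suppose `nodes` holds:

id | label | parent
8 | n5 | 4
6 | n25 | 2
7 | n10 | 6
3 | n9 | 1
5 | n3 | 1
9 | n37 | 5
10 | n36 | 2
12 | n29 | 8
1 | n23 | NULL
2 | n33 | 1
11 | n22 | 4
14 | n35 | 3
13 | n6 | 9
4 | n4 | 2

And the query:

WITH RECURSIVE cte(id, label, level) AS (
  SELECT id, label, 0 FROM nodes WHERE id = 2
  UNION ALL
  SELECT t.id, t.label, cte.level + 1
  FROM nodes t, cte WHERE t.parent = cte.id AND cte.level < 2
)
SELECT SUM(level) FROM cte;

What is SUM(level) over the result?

9

Base: id=2 (n33) at level 0.
Iteration 1: rows with parent in {2} -> n4 (id 4, level 1), n25 (id 6, level 1), n36 (id 10, level 1).
Iteration 2: rows with parent in {4,6,10} -> n10 (id 7, level 2), n5 (id 8, level 2), n22 (id 11, level 2).
Iteration 3: level < 2 fails for all current rows; recursion stops.
SUM(level) = 0 + 1 + 1 + 1 + 2 + 2 + 2 = 9.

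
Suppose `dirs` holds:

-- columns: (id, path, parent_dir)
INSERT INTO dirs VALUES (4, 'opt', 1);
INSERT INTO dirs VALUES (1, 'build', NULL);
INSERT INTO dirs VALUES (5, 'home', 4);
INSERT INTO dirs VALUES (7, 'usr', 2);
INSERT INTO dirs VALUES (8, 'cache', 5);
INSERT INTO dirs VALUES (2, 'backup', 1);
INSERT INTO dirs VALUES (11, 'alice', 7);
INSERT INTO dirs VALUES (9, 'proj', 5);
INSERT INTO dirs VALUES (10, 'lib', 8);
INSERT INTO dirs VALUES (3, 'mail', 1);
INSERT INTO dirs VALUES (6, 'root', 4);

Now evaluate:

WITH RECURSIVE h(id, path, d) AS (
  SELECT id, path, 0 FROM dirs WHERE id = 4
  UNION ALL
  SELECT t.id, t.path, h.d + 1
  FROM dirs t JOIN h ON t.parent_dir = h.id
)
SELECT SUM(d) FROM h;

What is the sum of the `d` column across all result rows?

Base: id=4 (opt) at d 0.
Iteration 1: rows with parent_dir in {4} -> home (id 5, d 1), root (id 6, d 1).
Iteration 2: rows with parent_dir in {5,6} -> cache (id 8, d 2), proj (id 9, d 2).
Iteration 3: rows with parent_dir in {8,9} -> lib (id 10, d 3).
Iteration 4: no rows with parent_dir in {10}; recursion stops.
SUM(d) = 0 + 1 + 1 + 2 + 2 + 3 = 9.

9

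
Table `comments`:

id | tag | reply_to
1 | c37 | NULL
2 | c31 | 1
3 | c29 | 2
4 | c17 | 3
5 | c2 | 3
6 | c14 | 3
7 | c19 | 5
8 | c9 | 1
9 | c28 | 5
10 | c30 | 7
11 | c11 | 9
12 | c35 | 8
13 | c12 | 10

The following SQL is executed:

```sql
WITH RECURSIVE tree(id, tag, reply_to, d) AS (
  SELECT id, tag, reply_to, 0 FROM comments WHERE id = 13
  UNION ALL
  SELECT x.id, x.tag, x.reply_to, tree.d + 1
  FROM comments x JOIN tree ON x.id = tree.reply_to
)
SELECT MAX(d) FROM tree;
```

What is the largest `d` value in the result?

Base: id=13 (c12), reply_to=10, d 0.
Iteration 1: join on id=10 -> c30 (id 10, reply_to=7, d 1).
Iteration 2: join on id=7 -> c19 (id 7, reply_to=5, d 2).
Iteration 3: join on id=5 -> c2 (id 5, reply_to=3, d 3).
Iteration 4: join on id=3 -> c29 (id 3, reply_to=2, d 4).
Iteration 5: join on id=2 -> c31 (id 2, reply_to=1, d 5).
Iteration 6: join on id=1 -> c37 (id 1, reply_to=NULL, d 6).
Iteration 7: reply_to is NULL; no match; recursion stops.
d values: 0, 1, 2, 3, 4, 5, 6; the maximum is 6.

6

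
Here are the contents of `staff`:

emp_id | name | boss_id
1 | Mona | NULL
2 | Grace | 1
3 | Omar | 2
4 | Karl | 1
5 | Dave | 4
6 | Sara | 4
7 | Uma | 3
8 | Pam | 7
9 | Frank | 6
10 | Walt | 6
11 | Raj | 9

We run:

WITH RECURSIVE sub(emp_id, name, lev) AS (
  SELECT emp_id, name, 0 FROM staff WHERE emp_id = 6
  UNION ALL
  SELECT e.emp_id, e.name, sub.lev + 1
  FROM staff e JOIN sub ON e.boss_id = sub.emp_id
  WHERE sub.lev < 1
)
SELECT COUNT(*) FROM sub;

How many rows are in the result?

3

Base: emp_id=6 (Sara) at lev 0.
Iteration 1: rows with boss_id in {6} -> Frank (id 9, lev 1), Walt (id 10, lev 1).
Iteration 2: lev < 1 fails for all current rows; recursion stops.
Total rows emitted: 3.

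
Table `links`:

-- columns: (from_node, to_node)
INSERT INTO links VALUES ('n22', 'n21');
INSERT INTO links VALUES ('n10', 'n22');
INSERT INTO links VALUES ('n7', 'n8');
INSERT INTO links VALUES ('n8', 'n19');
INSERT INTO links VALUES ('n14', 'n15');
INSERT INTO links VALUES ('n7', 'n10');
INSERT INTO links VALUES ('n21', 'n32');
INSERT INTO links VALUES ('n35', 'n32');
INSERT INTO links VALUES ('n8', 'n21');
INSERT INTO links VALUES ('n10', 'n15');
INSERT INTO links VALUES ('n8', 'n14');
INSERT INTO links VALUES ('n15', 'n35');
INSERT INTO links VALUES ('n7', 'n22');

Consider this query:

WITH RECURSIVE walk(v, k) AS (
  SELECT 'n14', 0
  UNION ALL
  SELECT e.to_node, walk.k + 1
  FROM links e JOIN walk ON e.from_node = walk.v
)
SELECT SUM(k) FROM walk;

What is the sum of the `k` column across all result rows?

6

Base: (n14, k=0).
Iteration 1: edges from {n14} -> (n15, k=1).
Iteration 2: edges from {n15} -> (n35, k=2).
Iteration 3: edges from {n35} -> (n32, k=3).
Iteration 4: no outgoing edges from {n32}; recursion stops.
SUM(k) = 0 + 1 + 2 + 3 = 6.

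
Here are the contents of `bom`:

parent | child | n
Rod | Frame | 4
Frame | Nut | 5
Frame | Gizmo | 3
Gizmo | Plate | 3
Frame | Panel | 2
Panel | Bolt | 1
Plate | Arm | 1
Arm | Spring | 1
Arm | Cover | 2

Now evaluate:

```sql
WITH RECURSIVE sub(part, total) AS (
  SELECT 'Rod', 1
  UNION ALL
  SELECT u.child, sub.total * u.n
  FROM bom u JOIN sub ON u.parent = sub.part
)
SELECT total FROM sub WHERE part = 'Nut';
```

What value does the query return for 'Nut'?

20

Base: (Rod, total=1).
Iteration 1: components of {Rod} -> Frame = 1*4 = 4.
Iteration 2: components of {Frame} -> Gizmo = 4*3 = 12, Nut = 4*5 = 20, Panel = 4*2 = 8.
Iteration 3: components of {Gizmo,Nut,Panel} -> Bolt = 8*1 = 8, Plate = 12*3 = 36.
Iteration 4: components of {Bolt,Plate} -> Arm = 36*1 = 36.
Iteration 5: components of {Arm} -> Cover = 36*2 = 72, Spring = 36*1 = 36.
Iteration 6: no further components; recursion stops.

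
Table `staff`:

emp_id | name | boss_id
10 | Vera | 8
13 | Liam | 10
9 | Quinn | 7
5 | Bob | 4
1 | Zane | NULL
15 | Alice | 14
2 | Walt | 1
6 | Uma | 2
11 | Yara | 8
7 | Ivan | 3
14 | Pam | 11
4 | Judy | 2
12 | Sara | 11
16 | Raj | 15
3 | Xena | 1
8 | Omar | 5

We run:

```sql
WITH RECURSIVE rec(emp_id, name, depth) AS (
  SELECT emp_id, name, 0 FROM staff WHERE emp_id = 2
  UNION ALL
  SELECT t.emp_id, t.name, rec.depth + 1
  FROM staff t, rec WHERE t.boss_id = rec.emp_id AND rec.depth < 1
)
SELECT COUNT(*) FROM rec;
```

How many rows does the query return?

3

Base: emp_id=2 (Walt) at depth 0.
Iteration 1: rows with boss_id in {2} -> Judy (id 4, depth 1), Uma (id 6, depth 1).
Iteration 2: depth < 1 fails for all current rows; recursion stops.
Total rows emitted: 3.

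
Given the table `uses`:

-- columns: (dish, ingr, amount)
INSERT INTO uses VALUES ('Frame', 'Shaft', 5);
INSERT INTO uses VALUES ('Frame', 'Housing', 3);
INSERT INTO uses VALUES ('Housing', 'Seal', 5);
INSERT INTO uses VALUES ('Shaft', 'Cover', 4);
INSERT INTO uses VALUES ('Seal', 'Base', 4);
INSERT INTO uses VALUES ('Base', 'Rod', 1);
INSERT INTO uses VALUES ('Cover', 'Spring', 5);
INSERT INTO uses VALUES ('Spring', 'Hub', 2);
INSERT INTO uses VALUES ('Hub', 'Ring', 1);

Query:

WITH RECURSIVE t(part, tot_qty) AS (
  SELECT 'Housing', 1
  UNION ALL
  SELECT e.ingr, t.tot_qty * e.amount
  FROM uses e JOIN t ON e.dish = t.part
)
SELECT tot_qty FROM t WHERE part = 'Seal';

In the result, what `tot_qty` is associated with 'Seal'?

Base: (Housing, tot_qty=1).
Iteration 1: components of {Housing} -> Seal = 1*5 = 5.
Iteration 2: components of {Seal} -> Base = 5*4 = 20.
Iteration 3: components of {Base} -> Rod = 20*1 = 20.
Iteration 4: no further components; recursion stops.

5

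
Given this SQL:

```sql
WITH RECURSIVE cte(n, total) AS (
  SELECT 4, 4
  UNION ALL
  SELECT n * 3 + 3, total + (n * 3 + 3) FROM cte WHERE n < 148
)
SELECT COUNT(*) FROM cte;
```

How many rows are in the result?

5

Base: n=4, total=4.
Iteration 1: 4 < 148 holds -> n = 4 * 3 + 3 = 15, total = 4 + 15 = 19.
Iteration 2: 15 < 148 holds -> n = 15 * 3 + 3 = 48, total = 19 + 48 = 67.
Iteration 3: 48 < 148 holds -> n = 48 * 3 + 3 = 147, total = 67 + 147 = 214.
Iteration 4: 147 < 148 holds -> n = 147 * 3 + 3 = 444, total = 214 + 444 = 658.
Iteration 5: 444 < 148 fails; recursion stops.
Total rows emitted: 5.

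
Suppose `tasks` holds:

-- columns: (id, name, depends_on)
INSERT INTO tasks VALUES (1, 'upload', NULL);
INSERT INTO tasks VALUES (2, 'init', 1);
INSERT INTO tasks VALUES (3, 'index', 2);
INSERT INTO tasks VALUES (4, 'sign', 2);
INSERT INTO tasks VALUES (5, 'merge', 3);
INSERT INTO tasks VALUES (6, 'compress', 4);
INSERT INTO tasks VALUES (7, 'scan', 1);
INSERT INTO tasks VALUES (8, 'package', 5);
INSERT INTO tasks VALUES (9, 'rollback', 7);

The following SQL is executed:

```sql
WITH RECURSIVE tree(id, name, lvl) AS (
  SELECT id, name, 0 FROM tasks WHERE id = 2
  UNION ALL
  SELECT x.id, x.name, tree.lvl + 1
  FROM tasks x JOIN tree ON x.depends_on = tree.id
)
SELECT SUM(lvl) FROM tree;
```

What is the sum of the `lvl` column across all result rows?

9

Base: id=2 (init) at lvl 0.
Iteration 1: rows with depends_on in {2} -> index (id 3, lvl 1), sign (id 4, lvl 1).
Iteration 2: rows with depends_on in {3,4} -> merge (id 5, lvl 2), compress (id 6, lvl 2).
Iteration 3: rows with depends_on in {5,6} -> package (id 8, lvl 3).
Iteration 4: no rows with depends_on in {8}; recursion stops.
SUM(lvl) = 0 + 1 + 1 + 2 + 2 + 3 = 9.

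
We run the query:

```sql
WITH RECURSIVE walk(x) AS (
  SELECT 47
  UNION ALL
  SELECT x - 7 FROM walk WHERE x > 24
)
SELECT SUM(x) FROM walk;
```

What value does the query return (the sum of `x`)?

Base: x=47.
Iteration 1: 47 > 24 holds -> x = 47 - 7 = 40.
Iteration 2: 40 > 24 holds -> x = 40 - 7 = 33.
Iteration 3: 33 > 24 holds -> x = 33 - 7 = 26.
Iteration 4: 26 > 24 holds -> x = 26 - 7 = 19.
Iteration 5: 19 > 24 fails; recursion stops.
SUM(x) = 47 + 40 + 33 + 26 + 19 = 165.

165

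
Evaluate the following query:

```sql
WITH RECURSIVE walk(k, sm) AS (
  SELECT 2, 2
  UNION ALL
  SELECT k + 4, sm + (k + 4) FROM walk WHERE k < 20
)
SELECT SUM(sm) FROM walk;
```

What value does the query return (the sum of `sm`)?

182

Base: k=2, sm=2.
Iteration 1: 2 < 20 holds -> k = 2 + 4 = 6, sm = 2 + 6 = 8.
Iteration 2: 6 < 20 holds -> k = 6 + 4 = 10, sm = 8 + 10 = 18.
Iteration 3: 10 < 20 holds -> k = 10 + 4 = 14, sm = 18 + 14 = 32.
Iteration 4: 14 < 20 holds -> k = 14 + 4 = 18, sm = 32 + 18 = 50.
Iteration 5: 18 < 20 holds -> k = 18 + 4 = 22, sm = 50 + 22 = 72.
Iteration 6: 22 < 20 fails; recursion stops.
SUM(sm) = 2 + 8 + 18 + 32 + 50 + 72 = 182.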